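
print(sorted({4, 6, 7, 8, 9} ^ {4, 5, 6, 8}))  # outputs [5, 7, 9]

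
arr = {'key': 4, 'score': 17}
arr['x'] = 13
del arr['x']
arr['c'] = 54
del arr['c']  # {'key': 4, 'score': 17}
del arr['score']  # {'key': 4}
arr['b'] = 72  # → {'key': 4, 'b': 72}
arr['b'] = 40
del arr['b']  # {'key': 4}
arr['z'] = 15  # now {'key': 4, 'z': 15}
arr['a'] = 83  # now {'key': 4, 'z': 15, 'a': 83}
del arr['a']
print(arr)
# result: {'key': 4, 'z': 15}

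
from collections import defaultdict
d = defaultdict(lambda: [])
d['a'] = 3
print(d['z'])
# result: []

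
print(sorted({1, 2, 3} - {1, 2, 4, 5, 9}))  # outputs [3]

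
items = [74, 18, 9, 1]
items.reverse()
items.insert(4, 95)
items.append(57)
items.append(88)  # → [1, 9, 18, 74, 95, 57, 88]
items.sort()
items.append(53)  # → [1, 9, 18, 57, 74, 88, 95, 53]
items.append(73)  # [1, 9, 18, 57, 74, 88, 95, 53, 73]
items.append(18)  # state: [1, 9, 18, 57, 74, 88, 95, 53, 73, 18]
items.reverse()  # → [18, 73, 53, 95, 88, 74, 57, 18, 9, 1]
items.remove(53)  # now [18, 73, 95, 88, 74, 57, 18, 9, 1]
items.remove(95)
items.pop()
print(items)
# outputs [18, 73, 88, 74, 57, 18, 9]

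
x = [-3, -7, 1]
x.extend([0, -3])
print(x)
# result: [-3, -7, 1, 0, -3]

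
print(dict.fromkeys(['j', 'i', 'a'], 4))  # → {'j': 4, 'i': 4, 'a': 4}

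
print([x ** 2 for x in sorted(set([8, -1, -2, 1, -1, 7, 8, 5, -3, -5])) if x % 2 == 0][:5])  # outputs [4, 64]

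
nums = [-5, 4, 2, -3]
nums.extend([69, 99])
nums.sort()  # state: [-5, -3, 2, 4, 69, 99]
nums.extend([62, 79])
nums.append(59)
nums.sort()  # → [-5, -3, 2, 4, 59, 62, 69, 79, 99]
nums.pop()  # 99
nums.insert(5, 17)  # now [-5, -3, 2, 4, 59, 17, 62, 69, 79]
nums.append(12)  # [-5, -3, 2, 4, 59, 17, 62, 69, 79, 12]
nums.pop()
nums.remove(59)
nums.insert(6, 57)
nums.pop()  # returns 79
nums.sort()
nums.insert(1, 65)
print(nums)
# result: [-5, 65, -3, 2, 4, 17, 57, 62, 69]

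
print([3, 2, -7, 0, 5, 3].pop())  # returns 3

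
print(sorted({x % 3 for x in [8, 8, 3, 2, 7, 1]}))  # [0, 1, 2]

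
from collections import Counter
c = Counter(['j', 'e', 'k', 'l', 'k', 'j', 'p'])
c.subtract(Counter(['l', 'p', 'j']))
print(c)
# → Counter({'k': 2, 'j': 1, 'e': 1, 'l': 0, 'p': 0})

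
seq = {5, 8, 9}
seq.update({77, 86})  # {5, 8, 9, 77, 86}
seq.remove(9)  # {5, 8, 77, 86}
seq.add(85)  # {5, 8, 77, 85, 86}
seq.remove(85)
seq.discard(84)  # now {5, 8, 77, 86}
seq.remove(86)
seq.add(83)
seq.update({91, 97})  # {5, 8, 77, 83, 91, 97}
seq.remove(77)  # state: {5, 8, 83, 91, 97}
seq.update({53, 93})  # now {5, 8, 53, 83, 91, 93, 97}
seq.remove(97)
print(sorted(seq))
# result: [5, 8, 53, 83, 91, 93]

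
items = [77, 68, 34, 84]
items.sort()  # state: [34, 68, 77, 84]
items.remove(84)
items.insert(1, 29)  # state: [34, 29, 68, 77]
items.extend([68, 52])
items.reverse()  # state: [52, 68, 77, 68, 29, 34]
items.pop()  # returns 34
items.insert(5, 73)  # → [52, 68, 77, 68, 29, 73]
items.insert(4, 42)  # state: [52, 68, 77, 68, 42, 29, 73]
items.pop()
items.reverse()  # [29, 42, 68, 77, 68, 52]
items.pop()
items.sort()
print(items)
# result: [29, 42, 68, 68, 77]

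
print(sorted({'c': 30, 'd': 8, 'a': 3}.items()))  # [('a', 3), ('c', 30), ('d', 8)]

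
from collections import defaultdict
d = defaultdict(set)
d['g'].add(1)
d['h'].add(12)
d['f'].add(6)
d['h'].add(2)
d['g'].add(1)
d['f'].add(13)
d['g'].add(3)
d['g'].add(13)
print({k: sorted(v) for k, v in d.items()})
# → {'g': [1, 3, 13], 'h': [2, 12], 'f': [6, 13]}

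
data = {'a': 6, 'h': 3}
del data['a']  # {'h': 3}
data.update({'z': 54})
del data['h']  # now {'z': 54}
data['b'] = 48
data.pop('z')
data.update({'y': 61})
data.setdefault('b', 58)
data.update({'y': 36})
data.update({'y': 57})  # {'b': 48, 'y': 57}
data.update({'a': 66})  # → {'b': 48, 'y': 57, 'a': 66}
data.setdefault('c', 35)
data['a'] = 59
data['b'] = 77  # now {'b': 77, 'y': 57, 'a': 59, 'c': 35}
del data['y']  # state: {'b': 77, 'a': 59, 'c': 35}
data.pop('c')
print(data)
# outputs {'b': 77, 'a': 59}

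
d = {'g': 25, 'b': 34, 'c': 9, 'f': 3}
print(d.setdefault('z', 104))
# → 104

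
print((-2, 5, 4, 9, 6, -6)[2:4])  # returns (4, 9)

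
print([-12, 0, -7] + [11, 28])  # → [-12, 0, -7, 11, 28]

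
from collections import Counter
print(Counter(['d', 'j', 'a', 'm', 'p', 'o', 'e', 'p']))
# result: Counter({'p': 2, 'd': 1, 'j': 1, 'a': 1, 'm': 1, 'o': 1, 'e': 1})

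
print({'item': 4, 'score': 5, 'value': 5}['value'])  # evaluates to 5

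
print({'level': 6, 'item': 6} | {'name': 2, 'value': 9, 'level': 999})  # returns {'level': 999, 'item': 6, 'name': 2, 'value': 9}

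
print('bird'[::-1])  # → drib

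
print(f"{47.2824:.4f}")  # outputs 47.2824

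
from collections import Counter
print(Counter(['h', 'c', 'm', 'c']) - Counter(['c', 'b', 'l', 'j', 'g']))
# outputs Counter({'h': 1, 'c': 1, 'm': 1})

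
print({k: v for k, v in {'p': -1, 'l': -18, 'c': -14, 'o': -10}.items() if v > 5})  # {}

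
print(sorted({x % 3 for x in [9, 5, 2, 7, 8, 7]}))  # [0, 1, 2]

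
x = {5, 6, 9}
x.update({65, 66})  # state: {5, 6, 9, 65, 66}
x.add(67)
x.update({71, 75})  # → {5, 6, 9, 65, 66, 67, 71, 75}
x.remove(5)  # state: {6, 9, 65, 66, 67, 71, 75}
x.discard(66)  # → {6, 9, 65, 67, 71, 75}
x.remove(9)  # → {6, 65, 67, 71, 75}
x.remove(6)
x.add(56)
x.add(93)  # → {56, 65, 67, 71, 75, 93}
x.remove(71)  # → {56, 65, 67, 75, 93}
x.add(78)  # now {56, 65, 67, 75, 78, 93}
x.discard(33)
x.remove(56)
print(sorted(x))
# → [65, 67, 75, 78, 93]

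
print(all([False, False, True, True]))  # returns False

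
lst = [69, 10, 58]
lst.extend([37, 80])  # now [69, 10, 58, 37, 80]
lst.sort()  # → [10, 37, 58, 69, 80]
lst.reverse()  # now [80, 69, 58, 37, 10]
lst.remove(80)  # [69, 58, 37, 10]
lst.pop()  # 10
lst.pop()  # 37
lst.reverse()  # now [58, 69]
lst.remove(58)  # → [69]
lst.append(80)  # [69, 80]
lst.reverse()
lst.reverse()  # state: [69, 80]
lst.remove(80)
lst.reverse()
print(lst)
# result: [69]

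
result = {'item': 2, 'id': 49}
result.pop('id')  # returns 49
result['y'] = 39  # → {'item': 2, 'y': 39}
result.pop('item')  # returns 2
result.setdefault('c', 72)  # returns 72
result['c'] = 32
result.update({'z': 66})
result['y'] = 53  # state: {'y': 53, 'c': 32, 'z': 66}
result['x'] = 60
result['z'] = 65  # {'y': 53, 'c': 32, 'z': 65, 'x': 60}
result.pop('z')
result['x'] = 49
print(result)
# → {'y': 53, 'c': 32, 'x': 49}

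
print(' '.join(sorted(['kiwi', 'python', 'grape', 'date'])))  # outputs date grape kiwi python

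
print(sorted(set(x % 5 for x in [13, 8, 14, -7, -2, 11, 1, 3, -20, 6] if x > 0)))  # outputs [1, 3, 4]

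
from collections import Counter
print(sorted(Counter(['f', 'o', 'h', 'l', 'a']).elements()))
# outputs ['a', 'f', 'h', 'l', 'o']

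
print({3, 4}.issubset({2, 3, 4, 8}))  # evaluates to True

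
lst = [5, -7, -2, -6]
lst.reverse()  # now [-6, -2, -7, 5]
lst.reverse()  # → [5, -7, -2, -6]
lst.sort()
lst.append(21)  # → [-7, -6, -2, 5, 21]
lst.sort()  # [-7, -6, -2, 5, 21]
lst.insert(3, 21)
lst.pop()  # 21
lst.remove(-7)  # [-6, -2, 21, 5]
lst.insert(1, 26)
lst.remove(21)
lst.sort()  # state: [-6, -2, 5, 26]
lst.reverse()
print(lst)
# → [26, 5, -2, -6]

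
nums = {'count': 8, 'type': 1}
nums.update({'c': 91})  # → {'count': 8, 'type': 1, 'c': 91}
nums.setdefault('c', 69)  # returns 91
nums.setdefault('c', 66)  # 91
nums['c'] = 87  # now {'count': 8, 'type': 1, 'c': 87}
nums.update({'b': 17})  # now {'count': 8, 'type': 1, 'c': 87, 'b': 17}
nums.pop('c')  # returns 87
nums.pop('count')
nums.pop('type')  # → 1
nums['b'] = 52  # {'b': 52}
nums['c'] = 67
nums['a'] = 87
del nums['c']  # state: {'b': 52, 'a': 87}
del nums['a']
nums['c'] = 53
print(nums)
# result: {'b': 52, 'c': 53}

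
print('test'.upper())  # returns TEST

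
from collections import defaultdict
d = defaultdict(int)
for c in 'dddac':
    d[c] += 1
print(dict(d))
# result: {'d': 3, 'a': 1, 'c': 1}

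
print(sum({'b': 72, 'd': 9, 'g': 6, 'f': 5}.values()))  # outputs 92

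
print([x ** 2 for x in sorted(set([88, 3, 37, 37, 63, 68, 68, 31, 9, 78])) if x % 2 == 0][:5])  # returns [4624, 6084, 7744]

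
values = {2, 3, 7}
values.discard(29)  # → {2, 3, 7}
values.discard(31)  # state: {2, 3, 7}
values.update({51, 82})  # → {2, 3, 7, 51, 82}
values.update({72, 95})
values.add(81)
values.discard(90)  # {2, 3, 7, 51, 72, 81, 82, 95}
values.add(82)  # {2, 3, 7, 51, 72, 81, 82, 95}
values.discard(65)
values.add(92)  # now {2, 3, 7, 51, 72, 81, 82, 92, 95}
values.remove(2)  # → {3, 7, 51, 72, 81, 82, 92, 95}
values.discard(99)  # {3, 7, 51, 72, 81, 82, 92, 95}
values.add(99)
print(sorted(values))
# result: [3, 7, 51, 72, 81, 82, 92, 95, 99]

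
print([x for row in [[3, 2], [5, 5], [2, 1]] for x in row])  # [3, 2, 5, 5, 2, 1]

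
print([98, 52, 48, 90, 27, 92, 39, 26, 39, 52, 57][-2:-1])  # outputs [52]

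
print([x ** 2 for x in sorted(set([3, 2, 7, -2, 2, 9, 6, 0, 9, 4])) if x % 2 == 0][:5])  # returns [4, 0, 4, 16, 36]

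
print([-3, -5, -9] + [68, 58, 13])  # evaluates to [-3, -5, -9, 68, 58, 13]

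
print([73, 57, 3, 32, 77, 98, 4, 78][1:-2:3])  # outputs [57, 77]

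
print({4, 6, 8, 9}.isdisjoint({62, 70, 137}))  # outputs True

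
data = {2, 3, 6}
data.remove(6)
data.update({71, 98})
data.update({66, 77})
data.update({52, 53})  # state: {2, 3, 52, 53, 66, 71, 77, 98}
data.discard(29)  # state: {2, 3, 52, 53, 66, 71, 77, 98}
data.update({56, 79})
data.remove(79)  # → {2, 3, 52, 53, 56, 66, 71, 77, 98}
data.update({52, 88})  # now {2, 3, 52, 53, 56, 66, 71, 77, 88, 98}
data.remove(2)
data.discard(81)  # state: {3, 52, 53, 56, 66, 71, 77, 88, 98}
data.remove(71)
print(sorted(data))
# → [3, 52, 53, 56, 66, 77, 88, 98]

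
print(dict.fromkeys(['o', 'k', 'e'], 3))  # {'o': 3, 'k': 3, 'e': 3}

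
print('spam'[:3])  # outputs spa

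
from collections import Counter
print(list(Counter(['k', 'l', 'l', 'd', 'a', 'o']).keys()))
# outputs ['k', 'l', 'd', 'a', 'o']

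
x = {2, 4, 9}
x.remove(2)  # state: {4, 9}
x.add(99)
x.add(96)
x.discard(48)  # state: {4, 9, 96, 99}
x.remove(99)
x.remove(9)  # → {4, 96}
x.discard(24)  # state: {4, 96}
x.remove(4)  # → {96}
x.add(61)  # {61, 96}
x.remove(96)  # {61}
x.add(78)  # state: {61, 78}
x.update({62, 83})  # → {61, 62, 78, 83}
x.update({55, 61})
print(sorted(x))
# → [55, 61, 62, 78, 83]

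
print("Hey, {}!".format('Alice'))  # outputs Hey, Alice!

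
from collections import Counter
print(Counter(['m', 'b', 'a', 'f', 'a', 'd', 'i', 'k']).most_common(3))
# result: [('a', 2), ('m', 1), ('b', 1)]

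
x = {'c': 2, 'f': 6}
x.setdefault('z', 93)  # 93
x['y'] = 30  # {'c': 2, 'f': 6, 'z': 93, 'y': 30}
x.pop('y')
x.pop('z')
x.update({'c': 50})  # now {'c': 50, 'f': 6}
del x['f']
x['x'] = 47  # {'c': 50, 'x': 47}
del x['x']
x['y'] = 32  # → {'c': 50, 'y': 32}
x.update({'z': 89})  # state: {'c': 50, 'y': 32, 'z': 89}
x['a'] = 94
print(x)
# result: {'c': 50, 'y': 32, 'z': 89, 'a': 94}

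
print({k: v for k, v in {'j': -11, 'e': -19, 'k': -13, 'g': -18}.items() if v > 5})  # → {}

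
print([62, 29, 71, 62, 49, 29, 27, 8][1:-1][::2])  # [29, 62, 29]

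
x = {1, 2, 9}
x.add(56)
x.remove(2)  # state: {1, 9, 56}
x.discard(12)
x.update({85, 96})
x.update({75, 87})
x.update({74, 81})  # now {1, 9, 56, 74, 75, 81, 85, 87, 96}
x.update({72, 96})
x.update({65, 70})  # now {1, 9, 56, 65, 70, 72, 74, 75, 81, 85, 87, 96}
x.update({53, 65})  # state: {1, 9, 53, 56, 65, 70, 72, 74, 75, 81, 85, 87, 96}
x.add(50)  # {1, 9, 50, 53, 56, 65, 70, 72, 74, 75, 81, 85, 87, 96}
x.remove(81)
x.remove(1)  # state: {9, 50, 53, 56, 65, 70, 72, 74, 75, 85, 87, 96}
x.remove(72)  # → {9, 50, 53, 56, 65, 70, 74, 75, 85, 87, 96}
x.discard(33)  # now {9, 50, 53, 56, 65, 70, 74, 75, 85, 87, 96}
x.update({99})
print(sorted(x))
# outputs [9, 50, 53, 56, 65, 70, 74, 75, 85, 87, 96, 99]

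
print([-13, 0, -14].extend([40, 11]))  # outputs None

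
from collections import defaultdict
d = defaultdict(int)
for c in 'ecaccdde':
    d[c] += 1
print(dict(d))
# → {'e': 2, 'c': 3, 'a': 1, 'd': 2}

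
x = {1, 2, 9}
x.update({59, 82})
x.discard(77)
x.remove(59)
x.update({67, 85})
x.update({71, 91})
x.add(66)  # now {1, 2, 9, 66, 67, 71, 82, 85, 91}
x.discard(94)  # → {1, 2, 9, 66, 67, 71, 82, 85, 91}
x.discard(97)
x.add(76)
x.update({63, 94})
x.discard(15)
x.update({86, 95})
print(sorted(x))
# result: [1, 2, 9, 63, 66, 67, 71, 76, 82, 85, 86, 91, 94, 95]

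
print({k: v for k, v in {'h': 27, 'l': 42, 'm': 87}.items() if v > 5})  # {'h': 27, 'l': 42, 'm': 87}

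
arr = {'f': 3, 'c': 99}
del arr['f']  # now {'c': 99}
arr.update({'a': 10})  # {'c': 99, 'a': 10}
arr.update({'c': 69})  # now {'c': 69, 'a': 10}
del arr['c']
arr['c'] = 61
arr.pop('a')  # 10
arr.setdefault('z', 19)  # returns 19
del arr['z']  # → {'c': 61}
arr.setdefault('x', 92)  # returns 92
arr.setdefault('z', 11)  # 11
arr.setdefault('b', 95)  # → 95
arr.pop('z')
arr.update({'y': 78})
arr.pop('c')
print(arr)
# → {'x': 92, 'b': 95, 'y': 78}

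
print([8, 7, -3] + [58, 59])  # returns [8, 7, -3, 58, 59]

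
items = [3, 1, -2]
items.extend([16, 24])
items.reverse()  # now [24, 16, -2, 1, 3]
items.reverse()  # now [3, 1, -2, 16, 24]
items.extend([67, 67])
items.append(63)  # [3, 1, -2, 16, 24, 67, 67, 63]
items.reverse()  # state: [63, 67, 67, 24, 16, -2, 1, 3]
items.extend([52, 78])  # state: [63, 67, 67, 24, 16, -2, 1, 3, 52, 78]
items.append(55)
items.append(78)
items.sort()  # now [-2, 1, 3, 16, 24, 52, 55, 63, 67, 67, 78, 78]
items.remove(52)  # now [-2, 1, 3, 16, 24, 55, 63, 67, 67, 78, 78]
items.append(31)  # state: [-2, 1, 3, 16, 24, 55, 63, 67, 67, 78, 78, 31]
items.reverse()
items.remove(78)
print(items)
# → [31, 78, 67, 67, 63, 55, 24, 16, 3, 1, -2]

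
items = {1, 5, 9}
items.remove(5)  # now {1, 9}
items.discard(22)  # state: {1, 9}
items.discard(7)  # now {1, 9}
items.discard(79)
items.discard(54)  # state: {1, 9}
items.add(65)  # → {1, 9, 65}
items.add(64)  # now {1, 9, 64, 65}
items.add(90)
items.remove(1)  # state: {9, 64, 65, 90}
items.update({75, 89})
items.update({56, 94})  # {9, 56, 64, 65, 75, 89, 90, 94}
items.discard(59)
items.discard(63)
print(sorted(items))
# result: [9, 56, 64, 65, 75, 89, 90, 94]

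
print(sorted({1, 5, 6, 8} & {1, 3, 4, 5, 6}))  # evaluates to [1, 5, 6]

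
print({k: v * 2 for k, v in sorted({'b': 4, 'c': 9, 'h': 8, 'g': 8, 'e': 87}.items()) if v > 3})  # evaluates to {'b': 8, 'c': 18, 'e': 174, 'g': 16, 'h': 16}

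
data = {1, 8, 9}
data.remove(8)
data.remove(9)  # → {1}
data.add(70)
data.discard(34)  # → {1, 70}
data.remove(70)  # {1}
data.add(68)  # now {1, 68}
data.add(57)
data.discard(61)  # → {1, 57, 68}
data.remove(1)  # {57, 68}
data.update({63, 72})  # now {57, 63, 68, 72}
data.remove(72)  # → {57, 63, 68}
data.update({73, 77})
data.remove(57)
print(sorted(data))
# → [63, 68, 73, 77]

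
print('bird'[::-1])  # drib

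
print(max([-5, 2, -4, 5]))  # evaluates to 5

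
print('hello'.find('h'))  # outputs 0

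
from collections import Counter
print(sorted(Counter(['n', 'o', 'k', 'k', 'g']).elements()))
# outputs ['g', 'k', 'k', 'n', 'o']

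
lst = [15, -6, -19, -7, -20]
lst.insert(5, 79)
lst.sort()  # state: [-20, -19, -7, -6, 15, 79]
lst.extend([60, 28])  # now [-20, -19, -7, -6, 15, 79, 60, 28]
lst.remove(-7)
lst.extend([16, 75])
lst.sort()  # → [-20, -19, -6, 15, 16, 28, 60, 75, 79]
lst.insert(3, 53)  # [-20, -19, -6, 53, 15, 16, 28, 60, 75, 79]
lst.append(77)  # [-20, -19, -6, 53, 15, 16, 28, 60, 75, 79, 77]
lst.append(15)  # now [-20, -19, -6, 53, 15, 16, 28, 60, 75, 79, 77, 15]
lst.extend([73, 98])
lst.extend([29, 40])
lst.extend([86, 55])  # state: [-20, -19, -6, 53, 15, 16, 28, 60, 75, 79, 77, 15, 73, 98, 29, 40, 86, 55]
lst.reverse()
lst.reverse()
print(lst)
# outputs [-20, -19, -6, 53, 15, 16, 28, 60, 75, 79, 77, 15, 73, 98, 29, 40, 86, 55]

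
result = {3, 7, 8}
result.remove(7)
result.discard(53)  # {3, 8}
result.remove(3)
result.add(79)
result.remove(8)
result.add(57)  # {57, 79}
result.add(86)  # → {57, 79, 86}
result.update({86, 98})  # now {57, 79, 86, 98}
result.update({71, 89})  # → {57, 71, 79, 86, 89, 98}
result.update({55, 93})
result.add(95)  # {55, 57, 71, 79, 86, 89, 93, 95, 98}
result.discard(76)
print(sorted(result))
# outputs [55, 57, 71, 79, 86, 89, 93, 95, 98]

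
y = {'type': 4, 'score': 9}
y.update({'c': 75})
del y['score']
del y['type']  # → {'c': 75}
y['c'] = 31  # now {'c': 31}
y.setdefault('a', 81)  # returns 81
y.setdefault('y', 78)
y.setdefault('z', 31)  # 31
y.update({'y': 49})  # {'c': 31, 'a': 81, 'y': 49, 'z': 31}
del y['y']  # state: {'c': 31, 'a': 81, 'z': 31}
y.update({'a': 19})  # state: {'c': 31, 'a': 19, 'z': 31}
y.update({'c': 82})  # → {'c': 82, 'a': 19, 'z': 31}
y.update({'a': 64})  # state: {'c': 82, 'a': 64, 'z': 31}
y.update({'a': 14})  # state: {'c': 82, 'a': 14, 'z': 31}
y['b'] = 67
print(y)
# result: {'c': 82, 'a': 14, 'z': 31, 'b': 67}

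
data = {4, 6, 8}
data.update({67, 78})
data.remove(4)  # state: {6, 8, 67, 78}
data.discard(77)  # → {6, 8, 67, 78}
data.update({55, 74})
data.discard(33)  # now {6, 8, 55, 67, 74, 78}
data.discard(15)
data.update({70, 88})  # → {6, 8, 55, 67, 70, 74, 78, 88}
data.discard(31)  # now {6, 8, 55, 67, 70, 74, 78, 88}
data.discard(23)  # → {6, 8, 55, 67, 70, 74, 78, 88}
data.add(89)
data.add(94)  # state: {6, 8, 55, 67, 70, 74, 78, 88, 89, 94}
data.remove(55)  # {6, 8, 67, 70, 74, 78, 88, 89, 94}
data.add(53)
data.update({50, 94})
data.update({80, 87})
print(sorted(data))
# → [6, 8, 50, 53, 67, 70, 74, 78, 80, 87, 88, 89, 94]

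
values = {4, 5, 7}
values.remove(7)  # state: {4, 5}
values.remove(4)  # {5}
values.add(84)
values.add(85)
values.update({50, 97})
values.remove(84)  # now {5, 50, 85, 97}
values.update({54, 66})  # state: {5, 50, 54, 66, 85, 97}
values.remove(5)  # {50, 54, 66, 85, 97}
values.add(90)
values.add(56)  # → {50, 54, 56, 66, 85, 90, 97}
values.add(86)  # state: {50, 54, 56, 66, 85, 86, 90, 97}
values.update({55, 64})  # {50, 54, 55, 56, 64, 66, 85, 86, 90, 97}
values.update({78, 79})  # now {50, 54, 55, 56, 64, 66, 78, 79, 85, 86, 90, 97}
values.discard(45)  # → {50, 54, 55, 56, 64, 66, 78, 79, 85, 86, 90, 97}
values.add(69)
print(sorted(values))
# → [50, 54, 55, 56, 64, 66, 69, 78, 79, 85, 86, 90, 97]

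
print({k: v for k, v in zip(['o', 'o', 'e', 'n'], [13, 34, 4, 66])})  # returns {'o': 34, 'e': 4, 'n': 66}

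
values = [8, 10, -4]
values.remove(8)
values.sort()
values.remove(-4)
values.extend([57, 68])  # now [10, 57, 68]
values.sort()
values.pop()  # 68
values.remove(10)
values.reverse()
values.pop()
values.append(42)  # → [42]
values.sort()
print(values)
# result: [42]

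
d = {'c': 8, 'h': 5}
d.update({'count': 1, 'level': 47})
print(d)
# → {'c': 8, 'h': 5, 'count': 1, 'level': 47}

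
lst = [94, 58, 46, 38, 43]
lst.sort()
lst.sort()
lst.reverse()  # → [94, 58, 46, 43, 38]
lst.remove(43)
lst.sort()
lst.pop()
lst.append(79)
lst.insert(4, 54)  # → [38, 46, 58, 79, 54]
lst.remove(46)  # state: [38, 58, 79, 54]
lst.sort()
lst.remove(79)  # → [38, 54, 58]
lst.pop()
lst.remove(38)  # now [54]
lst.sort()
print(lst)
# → [54]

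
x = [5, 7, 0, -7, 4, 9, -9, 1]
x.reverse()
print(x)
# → [1, -9, 9, 4, -7, 0, 7, 5]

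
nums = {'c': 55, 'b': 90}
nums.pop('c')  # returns 55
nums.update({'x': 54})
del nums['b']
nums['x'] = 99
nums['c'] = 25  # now {'x': 99, 'c': 25}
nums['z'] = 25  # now {'x': 99, 'c': 25, 'z': 25}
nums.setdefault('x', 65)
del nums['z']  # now {'x': 99, 'c': 25}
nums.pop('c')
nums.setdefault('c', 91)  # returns 91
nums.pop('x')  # 99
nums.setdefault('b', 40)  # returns 40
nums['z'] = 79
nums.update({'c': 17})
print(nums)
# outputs {'c': 17, 'b': 40, 'z': 79}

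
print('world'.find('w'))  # 0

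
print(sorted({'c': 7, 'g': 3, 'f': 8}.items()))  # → [('c', 7), ('f', 8), ('g', 3)]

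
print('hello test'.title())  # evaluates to Hello Test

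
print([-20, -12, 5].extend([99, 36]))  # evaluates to None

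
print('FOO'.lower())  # foo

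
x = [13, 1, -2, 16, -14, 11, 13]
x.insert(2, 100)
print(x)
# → [13, 1, 100, -2, 16, -14, 11, 13]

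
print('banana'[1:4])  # ana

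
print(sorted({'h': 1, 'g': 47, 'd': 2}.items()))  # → [('d', 2), ('g', 47), ('h', 1)]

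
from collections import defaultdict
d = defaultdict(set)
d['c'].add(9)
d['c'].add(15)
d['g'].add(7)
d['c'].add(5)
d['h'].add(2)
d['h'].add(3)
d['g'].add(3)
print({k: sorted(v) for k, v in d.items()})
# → {'c': [5, 9, 15], 'g': [3, 7], 'h': [2, 3]}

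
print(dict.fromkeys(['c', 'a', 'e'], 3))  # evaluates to {'c': 3, 'a': 3, 'e': 3}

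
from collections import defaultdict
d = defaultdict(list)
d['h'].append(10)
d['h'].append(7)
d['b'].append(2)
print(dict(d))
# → {'h': [10, 7], 'b': [2]}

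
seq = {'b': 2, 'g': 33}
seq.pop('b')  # 2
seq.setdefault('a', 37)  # 37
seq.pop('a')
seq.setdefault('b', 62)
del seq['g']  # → {'b': 62}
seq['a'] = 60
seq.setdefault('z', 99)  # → 99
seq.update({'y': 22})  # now {'b': 62, 'a': 60, 'z': 99, 'y': 22}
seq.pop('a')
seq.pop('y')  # 22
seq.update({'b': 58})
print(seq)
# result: {'b': 58, 'z': 99}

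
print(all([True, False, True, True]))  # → False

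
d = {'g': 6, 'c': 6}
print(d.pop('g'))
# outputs 6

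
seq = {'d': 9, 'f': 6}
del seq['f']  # {'d': 9}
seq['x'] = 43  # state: {'d': 9, 'x': 43}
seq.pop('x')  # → 43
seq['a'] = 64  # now {'d': 9, 'a': 64}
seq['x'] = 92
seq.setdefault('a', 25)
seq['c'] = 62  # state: {'d': 9, 'a': 64, 'x': 92, 'c': 62}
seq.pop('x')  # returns 92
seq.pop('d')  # 9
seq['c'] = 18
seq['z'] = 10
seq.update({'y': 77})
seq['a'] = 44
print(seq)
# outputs {'a': 44, 'c': 18, 'z': 10, 'y': 77}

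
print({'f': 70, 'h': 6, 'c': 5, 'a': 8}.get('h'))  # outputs 6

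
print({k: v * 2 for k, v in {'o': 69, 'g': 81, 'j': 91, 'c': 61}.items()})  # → {'o': 138, 'g': 162, 'j': 182, 'c': 122}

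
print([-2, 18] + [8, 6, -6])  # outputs [-2, 18, 8, 6, -6]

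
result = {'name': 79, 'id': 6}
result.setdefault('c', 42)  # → 42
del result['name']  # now {'id': 6, 'c': 42}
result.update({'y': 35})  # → {'id': 6, 'c': 42, 'y': 35}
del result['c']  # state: {'id': 6, 'y': 35}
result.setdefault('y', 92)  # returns 35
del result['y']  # {'id': 6}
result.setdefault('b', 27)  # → 27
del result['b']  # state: {'id': 6}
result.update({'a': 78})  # {'id': 6, 'a': 78}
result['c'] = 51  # {'id': 6, 'a': 78, 'c': 51}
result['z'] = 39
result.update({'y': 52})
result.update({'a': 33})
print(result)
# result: {'id': 6, 'a': 33, 'c': 51, 'z': 39, 'y': 52}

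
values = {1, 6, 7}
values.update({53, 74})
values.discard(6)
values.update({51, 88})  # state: {1, 7, 51, 53, 74, 88}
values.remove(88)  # {1, 7, 51, 53, 74}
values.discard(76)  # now {1, 7, 51, 53, 74}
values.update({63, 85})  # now {1, 7, 51, 53, 63, 74, 85}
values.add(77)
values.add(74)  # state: {1, 7, 51, 53, 63, 74, 77, 85}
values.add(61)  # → {1, 7, 51, 53, 61, 63, 74, 77, 85}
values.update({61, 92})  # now {1, 7, 51, 53, 61, 63, 74, 77, 85, 92}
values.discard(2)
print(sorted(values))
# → [1, 7, 51, 53, 61, 63, 74, 77, 85, 92]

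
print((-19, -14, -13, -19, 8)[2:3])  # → (-13,)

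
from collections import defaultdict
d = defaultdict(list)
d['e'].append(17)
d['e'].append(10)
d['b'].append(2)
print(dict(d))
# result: {'e': [17, 10], 'b': [2]}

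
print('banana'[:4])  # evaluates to bana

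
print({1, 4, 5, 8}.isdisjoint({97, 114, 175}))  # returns True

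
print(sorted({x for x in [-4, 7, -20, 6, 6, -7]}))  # [-20, -7, -4, 6, 7]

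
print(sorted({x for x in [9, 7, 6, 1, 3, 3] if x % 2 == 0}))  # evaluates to [6]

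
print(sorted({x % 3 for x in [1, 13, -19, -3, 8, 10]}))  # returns [0, 1, 2]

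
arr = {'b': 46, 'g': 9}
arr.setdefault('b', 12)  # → 46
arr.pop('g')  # 9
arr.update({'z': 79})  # {'b': 46, 'z': 79}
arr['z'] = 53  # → {'b': 46, 'z': 53}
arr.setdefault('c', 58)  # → 58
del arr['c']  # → {'b': 46, 'z': 53}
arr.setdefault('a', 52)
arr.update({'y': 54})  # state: {'b': 46, 'z': 53, 'a': 52, 'y': 54}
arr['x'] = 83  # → {'b': 46, 'z': 53, 'a': 52, 'y': 54, 'x': 83}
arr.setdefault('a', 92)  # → 52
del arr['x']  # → {'b': 46, 'z': 53, 'a': 52, 'y': 54}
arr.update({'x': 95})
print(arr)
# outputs {'b': 46, 'z': 53, 'a': 52, 'y': 54, 'x': 95}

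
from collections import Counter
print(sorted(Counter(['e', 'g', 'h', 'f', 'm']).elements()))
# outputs ['e', 'f', 'g', 'h', 'm']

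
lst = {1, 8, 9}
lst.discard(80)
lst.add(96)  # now {1, 8, 9, 96}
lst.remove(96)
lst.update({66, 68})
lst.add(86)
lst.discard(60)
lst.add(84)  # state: {1, 8, 9, 66, 68, 84, 86}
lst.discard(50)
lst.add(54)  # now {1, 8, 9, 54, 66, 68, 84, 86}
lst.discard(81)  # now {1, 8, 9, 54, 66, 68, 84, 86}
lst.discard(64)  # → {1, 8, 9, 54, 66, 68, 84, 86}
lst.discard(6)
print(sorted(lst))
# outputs [1, 8, 9, 54, 66, 68, 84, 86]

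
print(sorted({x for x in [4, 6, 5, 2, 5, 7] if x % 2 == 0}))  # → [2, 4, 6]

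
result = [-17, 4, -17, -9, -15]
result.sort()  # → [-17, -17, -15, -9, 4]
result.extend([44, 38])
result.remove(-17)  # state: [-17, -15, -9, 4, 44, 38]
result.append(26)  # [-17, -15, -9, 4, 44, 38, 26]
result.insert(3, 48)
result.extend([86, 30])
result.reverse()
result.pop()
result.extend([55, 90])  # [30, 86, 26, 38, 44, 4, 48, -9, -15, 55, 90]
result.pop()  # 90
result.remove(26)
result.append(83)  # [30, 86, 38, 44, 4, 48, -9, -15, 55, 83]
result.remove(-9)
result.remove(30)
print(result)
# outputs [86, 38, 44, 4, 48, -15, 55, 83]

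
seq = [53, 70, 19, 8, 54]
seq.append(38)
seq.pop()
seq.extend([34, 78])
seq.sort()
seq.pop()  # 78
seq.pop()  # 70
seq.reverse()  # [54, 53, 34, 19, 8]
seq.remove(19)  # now [54, 53, 34, 8]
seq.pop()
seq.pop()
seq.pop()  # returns 53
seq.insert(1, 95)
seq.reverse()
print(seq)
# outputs [95, 54]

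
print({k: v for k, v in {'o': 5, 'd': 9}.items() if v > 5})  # {'d': 9}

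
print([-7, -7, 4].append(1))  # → None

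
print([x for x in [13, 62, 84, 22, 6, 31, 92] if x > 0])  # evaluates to [13, 62, 84, 22, 6, 31, 92]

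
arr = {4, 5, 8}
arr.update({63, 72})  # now {4, 5, 8, 63, 72}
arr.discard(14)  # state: {4, 5, 8, 63, 72}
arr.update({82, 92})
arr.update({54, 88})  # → {4, 5, 8, 54, 63, 72, 82, 88, 92}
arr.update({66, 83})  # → {4, 5, 8, 54, 63, 66, 72, 82, 83, 88, 92}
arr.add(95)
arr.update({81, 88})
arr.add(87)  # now {4, 5, 8, 54, 63, 66, 72, 81, 82, 83, 87, 88, 92, 95}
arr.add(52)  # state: {4, 5, 8, 52, 54, 63, 66, 72, 81, 82, 83, 87, 88, 92, 95}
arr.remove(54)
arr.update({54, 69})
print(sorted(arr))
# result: [4, 5, 8, 52, 54, 63, 66, 69, 72, 81, 82, 83, 87, 88, 92, 95]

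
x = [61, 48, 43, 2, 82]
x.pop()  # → 82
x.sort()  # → [2, 43, 48, 61]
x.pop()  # 61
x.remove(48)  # [2, 43]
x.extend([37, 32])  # [2, 43, 37, 32]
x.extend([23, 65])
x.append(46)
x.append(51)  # [2, 43, 37, 32, 23, 65, 46, 51]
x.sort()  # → [2, 23, 32, 37, 43, 46, 51, 65]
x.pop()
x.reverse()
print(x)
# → [51, 46, 43, 37, 32, 23, 2]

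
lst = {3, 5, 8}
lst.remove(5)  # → {3, 8}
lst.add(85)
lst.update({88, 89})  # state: {3, 8, 85, 88, 89}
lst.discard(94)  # {3, 8, 85, 88, 89}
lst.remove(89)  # {3, 8, 85, 88}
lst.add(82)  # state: {3, 8, 82, 85, 88}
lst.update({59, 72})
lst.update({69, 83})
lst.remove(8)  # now {3, 59, 69, 72, 82, 83, 85, 88}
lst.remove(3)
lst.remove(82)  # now {59, 69, 72, 83, 85, 88}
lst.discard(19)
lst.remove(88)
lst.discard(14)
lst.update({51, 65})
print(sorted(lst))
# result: [51, 59, 65, 69, 72, 83, 85]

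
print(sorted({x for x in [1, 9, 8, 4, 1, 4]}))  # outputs [1, 4, 8, 9]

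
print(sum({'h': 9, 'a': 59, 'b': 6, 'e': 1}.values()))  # 75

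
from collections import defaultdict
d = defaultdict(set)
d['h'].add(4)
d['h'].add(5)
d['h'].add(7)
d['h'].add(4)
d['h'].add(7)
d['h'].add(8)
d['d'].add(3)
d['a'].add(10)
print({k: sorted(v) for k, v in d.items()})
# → {'h': [4, 5, 7, 8], 'd': [3], 'a': [10]}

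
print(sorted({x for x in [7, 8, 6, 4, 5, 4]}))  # [4, 5, 6, 7, 8]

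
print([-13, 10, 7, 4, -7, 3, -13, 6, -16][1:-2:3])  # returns [10, -7]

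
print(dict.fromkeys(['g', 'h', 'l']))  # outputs {'g': None, 'h': None, 'l': None}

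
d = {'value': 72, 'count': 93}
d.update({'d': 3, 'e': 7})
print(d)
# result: {'value': 72, 'count': 93, 'd': 3, 'e': 7}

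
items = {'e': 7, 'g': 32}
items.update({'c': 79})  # {'e': 7, 'g': 32, 'c': 79}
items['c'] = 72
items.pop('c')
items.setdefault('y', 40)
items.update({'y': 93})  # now {'e': 7, 'g': 32, 'y': 93}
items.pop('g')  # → 32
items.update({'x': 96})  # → {'e': 7, 'y': 93, 'x': 96}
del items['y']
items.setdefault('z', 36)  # 36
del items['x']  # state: {'e': 7, 'z': 36}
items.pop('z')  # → 36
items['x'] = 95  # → {'e': 7, 'x': 95}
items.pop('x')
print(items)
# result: {'e': 7}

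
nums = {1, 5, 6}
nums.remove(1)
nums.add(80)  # {5, 6, 80}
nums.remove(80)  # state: {5, 6}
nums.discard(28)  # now {5, 6}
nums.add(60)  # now {5, 6, 60}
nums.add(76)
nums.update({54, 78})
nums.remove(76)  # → {5, 6, 54, 60, 78}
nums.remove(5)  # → {6, 54, 60, 78}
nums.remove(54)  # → {6, 60, 78}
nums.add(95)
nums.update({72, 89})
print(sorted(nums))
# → [6, 60, 72, 78, 89, 95]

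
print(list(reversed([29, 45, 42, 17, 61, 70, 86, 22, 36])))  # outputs [36, 22, 86, 70, 61, 17, 42, 45, 29]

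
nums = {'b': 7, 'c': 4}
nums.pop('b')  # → 7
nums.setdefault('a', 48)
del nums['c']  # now {'a': 48}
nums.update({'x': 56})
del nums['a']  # {'x': 56}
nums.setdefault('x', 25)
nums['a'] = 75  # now {'x': 56, 'a': 75}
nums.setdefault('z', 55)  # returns 55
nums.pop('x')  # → 56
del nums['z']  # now {'a': 75}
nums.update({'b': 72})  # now {'a': 75, 'b': 72}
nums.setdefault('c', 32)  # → 32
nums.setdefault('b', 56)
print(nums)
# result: {'a': 75, 'b': 72, 'c': 32}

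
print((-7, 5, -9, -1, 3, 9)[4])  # 3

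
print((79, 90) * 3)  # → (79, 90, 79, 90, 79, 90)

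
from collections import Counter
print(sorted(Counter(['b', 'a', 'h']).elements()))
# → ['a', 'b', 'h']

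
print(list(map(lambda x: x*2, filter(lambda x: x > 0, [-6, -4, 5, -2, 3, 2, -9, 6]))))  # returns [10, 6, 4, 12]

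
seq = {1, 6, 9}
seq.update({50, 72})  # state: {1, 6, 9, 50, 72}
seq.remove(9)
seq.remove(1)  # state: {6, 50, 72}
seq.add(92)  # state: {6, 50, 72, 92}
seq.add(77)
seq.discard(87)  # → {6, 50, 72, 77, 92}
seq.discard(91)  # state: {6, 50, 72, 77, 92}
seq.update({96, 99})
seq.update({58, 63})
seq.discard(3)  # {6, 50, 58, 63, 72, 77, 92, 96, 99}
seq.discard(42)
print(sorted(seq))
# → [6, 50, 58, 63, 72, 77, 92, 96, 99]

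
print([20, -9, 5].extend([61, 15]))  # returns None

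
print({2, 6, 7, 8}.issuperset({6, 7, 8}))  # True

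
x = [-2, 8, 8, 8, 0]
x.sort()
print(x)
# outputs [-2, 0, 8, 8, 8]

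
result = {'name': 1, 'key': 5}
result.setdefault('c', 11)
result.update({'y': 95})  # {'name': 1, 'key': 5, 'c': 11, 'y': 95}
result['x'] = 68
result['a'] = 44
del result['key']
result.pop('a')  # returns 44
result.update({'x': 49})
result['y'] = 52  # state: {'name': 1, 'c': 11, 'y': 52, 'x': 49}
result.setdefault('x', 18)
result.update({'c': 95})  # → {'name': 1, 'c': 95, 'y': 52, 'x': 49}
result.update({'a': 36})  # {'name': 1, 'c': 95, 'y': 52, 'x': 49, 'a': 36}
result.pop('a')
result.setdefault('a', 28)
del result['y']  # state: {'name': 1, 'c': 95, 'x': 49, 'a': 28}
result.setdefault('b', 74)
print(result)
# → {'name': 1, 'c': 95, 'x': 49, 'a': 28, 'b': 74}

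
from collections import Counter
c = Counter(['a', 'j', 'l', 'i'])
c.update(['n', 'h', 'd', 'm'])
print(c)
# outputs Counter({'a': 1, 'j': 1, 'l': 1, 'i': 1, 'n': 1, 'h': 1, 'd': 1, 'm': 1})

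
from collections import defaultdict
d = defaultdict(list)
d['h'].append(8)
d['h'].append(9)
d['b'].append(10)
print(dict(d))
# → {'h': [8, 9], 'b': [10]}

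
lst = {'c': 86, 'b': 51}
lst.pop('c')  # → 86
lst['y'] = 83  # {'b': 51, 'y': 83}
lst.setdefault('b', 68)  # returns 51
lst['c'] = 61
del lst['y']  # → {'b': 51, 'c': 61}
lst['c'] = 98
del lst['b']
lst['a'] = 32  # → {'c': 98, 'a': 32}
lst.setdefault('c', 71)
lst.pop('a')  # 32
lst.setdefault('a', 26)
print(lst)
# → {'c': 98, 'a': 26}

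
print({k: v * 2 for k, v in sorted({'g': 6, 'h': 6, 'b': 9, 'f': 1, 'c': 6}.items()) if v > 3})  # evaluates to {'b': 18, 'c': 12, 'g': 12, 'h': 12}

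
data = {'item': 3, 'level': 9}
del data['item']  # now {'level': 9}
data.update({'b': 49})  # {'level': 9, 'b': 49}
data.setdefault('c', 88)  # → 88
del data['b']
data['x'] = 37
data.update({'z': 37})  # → {'level': 9, 'c': 88, 'x': 37, 'z': 37}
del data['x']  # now {'level': 9, 'c': 88, 'z': 37}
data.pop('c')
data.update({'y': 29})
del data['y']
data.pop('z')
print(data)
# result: {'level': 9}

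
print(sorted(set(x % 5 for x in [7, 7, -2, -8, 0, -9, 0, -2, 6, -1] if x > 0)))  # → [1, 2]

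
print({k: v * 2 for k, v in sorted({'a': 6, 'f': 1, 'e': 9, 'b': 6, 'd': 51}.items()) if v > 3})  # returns {'a': 12, 'b': 12, 'd': 102, 'e': 18}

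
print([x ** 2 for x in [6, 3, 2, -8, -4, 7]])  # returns [36, 9, 4, 64, 16, 49]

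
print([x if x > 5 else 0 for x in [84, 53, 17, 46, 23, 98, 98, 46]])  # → [84, 53, 17, 46, 23, 98, 98, 46]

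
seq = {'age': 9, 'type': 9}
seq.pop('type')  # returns 9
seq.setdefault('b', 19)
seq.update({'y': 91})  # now {'age': 9, 'b': 19, 'y': 91}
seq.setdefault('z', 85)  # 85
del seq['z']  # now {'age': 9, 'b': 19, 'y': 91}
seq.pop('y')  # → 91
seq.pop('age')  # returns 9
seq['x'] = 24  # {'b': 19, 'x': 24}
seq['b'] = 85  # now {'b': 85, 'x': 24}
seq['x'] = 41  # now {'b': 85, 'x': 41}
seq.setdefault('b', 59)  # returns 85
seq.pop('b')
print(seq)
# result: {'x': 41}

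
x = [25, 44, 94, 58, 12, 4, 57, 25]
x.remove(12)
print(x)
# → [25, 44, 94, 58, 4, 57, 25]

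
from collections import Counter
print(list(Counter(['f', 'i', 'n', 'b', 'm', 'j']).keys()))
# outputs ['f', 'i', 'n', 'b', 'm', 'j']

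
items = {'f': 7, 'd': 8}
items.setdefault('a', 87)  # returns 87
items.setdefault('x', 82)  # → 82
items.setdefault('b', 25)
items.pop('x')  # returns 82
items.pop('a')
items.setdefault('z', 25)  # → 25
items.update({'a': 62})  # {'f': 7, 'd': 8, 'b': 25, 'z': 25, 'a': 62}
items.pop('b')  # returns 25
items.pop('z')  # 25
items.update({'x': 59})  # {'f': 7, 'd': 8, 'a': 62, 'x': 59}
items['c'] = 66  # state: {'f': 7, 'd': 8, 'a': 62, 'x': 59, 'c': 66}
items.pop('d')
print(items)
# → {'f': 7, 'a': 62, 'x': 59, 'c': 66}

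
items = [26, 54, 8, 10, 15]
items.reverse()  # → [15, 10, 8, 54, 26]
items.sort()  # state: [8, 10, 15, 26, 54]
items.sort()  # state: [8, 10, 15, 26, 54]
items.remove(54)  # [8, 10, 15, 26]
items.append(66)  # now [8, 10, 15, 26, 66]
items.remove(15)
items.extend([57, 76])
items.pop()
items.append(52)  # [8, 10, 26, 66, 57, 52]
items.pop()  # 52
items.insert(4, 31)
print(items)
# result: [8, 10, 26, 66, 31, 57]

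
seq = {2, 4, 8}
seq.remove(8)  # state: {2, 4}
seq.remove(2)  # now {4}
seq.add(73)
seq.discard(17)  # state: {4, 73}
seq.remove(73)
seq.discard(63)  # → {4}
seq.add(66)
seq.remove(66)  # {4}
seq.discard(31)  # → {4}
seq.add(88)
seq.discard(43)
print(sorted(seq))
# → [4, 88]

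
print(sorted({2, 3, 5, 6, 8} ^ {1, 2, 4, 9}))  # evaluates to [1, 3, 4, 5, 6, 8, 9]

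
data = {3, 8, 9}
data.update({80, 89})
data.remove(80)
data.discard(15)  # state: {3, 8, 9, 89}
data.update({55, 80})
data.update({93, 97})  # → {3, 8, 9, 55, 80, 89, 93, 97}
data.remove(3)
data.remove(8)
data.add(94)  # {9, 55, 80, 89, 93, 94, 97}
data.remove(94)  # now {9, 55, 80, 89, 93, 97}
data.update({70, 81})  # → {9, 55, 70, 80, 81, 89, 93, 97}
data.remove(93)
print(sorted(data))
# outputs [9, 55, 70, 80, 81, 89, 97]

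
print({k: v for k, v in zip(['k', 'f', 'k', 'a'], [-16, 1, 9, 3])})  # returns {'k': 9, 'f': 1, 'a': 3}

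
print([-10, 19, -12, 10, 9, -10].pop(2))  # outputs -12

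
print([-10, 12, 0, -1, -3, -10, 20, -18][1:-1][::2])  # [12, -1, -10]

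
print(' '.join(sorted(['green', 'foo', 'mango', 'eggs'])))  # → eggs foo green mango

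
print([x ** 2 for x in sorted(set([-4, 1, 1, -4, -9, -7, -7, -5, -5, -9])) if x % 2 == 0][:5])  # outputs [16]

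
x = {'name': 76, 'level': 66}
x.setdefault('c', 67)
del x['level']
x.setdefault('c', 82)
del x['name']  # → {'c': 67}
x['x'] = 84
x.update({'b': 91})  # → {'c': 67, 'x': 84, 'b': 91}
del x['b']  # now {'c': 67, 'x': 84}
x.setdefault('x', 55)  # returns 84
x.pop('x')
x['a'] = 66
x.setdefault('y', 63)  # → 63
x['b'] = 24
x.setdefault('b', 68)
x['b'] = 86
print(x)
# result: {'c': 67, 'a': 66, 'y': 63, 'b': 86}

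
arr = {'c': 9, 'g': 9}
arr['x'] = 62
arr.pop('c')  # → 9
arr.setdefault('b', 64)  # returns 64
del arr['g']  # {'x': 62, 'b': 64}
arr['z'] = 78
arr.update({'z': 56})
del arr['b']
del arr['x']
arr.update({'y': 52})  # {'z': 56, 'y': 52}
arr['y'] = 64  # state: {'z': 56, 'y': 64}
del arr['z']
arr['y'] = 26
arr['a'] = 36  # {'y': 26, 'a': 36}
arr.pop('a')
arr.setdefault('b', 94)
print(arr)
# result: {'y': 26, 'b': 94}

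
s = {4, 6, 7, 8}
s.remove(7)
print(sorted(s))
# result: [4, 6, 8]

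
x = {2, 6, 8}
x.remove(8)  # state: {2, 6}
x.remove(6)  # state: {2}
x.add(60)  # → {2, 60}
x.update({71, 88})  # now {2, 60, 71, 88}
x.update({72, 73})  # {2, 60, 71, 72, 73, 88}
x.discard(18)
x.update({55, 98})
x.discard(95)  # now {2, 55, 60, 71, 72, 73, 88, 98}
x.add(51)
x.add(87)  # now {2, 51, 55, 60, 71, 72, 73, 87, 88, 98}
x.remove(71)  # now {2, 51, 55, 60, 72, 73, 87, 88, 98}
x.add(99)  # {2, 51, 55, 60, 72, 73, 87, 88, 98, 99}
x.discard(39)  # {2, 51, 55, 60, 72, 73, 87, 88, 98, 99}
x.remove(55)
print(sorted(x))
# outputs [2, 51, 60, 72, 73, 87, 88, 98, 99]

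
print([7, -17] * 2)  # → [7, -17, 7, -17]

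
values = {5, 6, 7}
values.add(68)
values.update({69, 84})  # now {5, 6, 7, 68, 69, 84}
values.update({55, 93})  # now {5, 6, 7, 55, 68, 69, 84, 93}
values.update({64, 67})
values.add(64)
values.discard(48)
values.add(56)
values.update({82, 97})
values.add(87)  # {5, 6, 7, 55, 56, 64, 67, 68, 69, 82, 84, 87, 93, 97}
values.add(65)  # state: {5, 6, 7, 55, 56, 64, 65, 67, 68, 69, 82, 84, 87, 93, 97}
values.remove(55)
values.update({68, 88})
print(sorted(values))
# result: [5, 6, 7, 56, 64, 65, 67, 68, 69, 82, 84, 87, 88, 93, 97]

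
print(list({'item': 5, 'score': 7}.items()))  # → [('item', 5), ('score', 7)]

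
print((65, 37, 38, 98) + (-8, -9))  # (65, 37, 38, 98, -8, -9)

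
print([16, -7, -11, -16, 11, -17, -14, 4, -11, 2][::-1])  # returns [2, -11, 4, -14, -17, 11, -16, -11, -7, 16]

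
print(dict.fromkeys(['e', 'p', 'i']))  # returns {'e': None, 'p': None, 'i': None}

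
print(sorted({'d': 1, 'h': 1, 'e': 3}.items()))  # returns [('d', 1), ('e', 3), ('h', 1)]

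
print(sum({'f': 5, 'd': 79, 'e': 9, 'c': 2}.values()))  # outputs 95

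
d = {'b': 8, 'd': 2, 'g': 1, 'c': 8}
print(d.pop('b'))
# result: 8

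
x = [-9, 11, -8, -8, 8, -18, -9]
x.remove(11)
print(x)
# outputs [-9, -8, -8, 8, -18, -9]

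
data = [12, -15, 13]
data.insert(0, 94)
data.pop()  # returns 13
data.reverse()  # [-15, 12, 94]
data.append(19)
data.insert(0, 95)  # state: [95, -15, 12, 94, 19]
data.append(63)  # [95, -15, 12, 94, 19, 63]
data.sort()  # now [-15, 12, 19, 63, 94, 95]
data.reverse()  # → [95, 94, 63, 19, 12, -15]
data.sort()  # [-15, 12, 19, 63, 94, 95]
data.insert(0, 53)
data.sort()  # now [-15, 12, 19, 53, 63, 94, 95]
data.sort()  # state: [-15, 12, 19, 53, 63, 94, 95]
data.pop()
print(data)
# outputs [-15, 12, 19, 53, 63, 94]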